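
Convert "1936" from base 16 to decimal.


Input: "1936" in base 16
Positional expansion:
  Digit '1' (value 1) x 16^3 = 4096
  Digit '9' (value 9) x 16^2 = 2304
  Digit '3' (value 3) x 16^1 = 48
  Digit '6' (value 6) x 16^0 = 6
Sum = 6454

6454


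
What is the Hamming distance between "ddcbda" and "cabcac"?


Comparing "ddcbda" and "cabcac" position by position:
  Position 0: 'd' vs 'c' => differ
  Position 1: 'd' vs 'a' => differ
  Position 2: 'c' vs 'b' => differ
  Position 3: 'b' vs 'c' => differ
  Position 4: 'd' vs 'a' => differ
  Position 5: 'a' vs 'c' => differ
Total differences (Hamming distance): 6

6


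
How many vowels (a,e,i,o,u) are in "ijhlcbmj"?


Input: ijhlcbmj
Checking each character:
  'i' at position 0: vowel (running total: 1)
  'j' at position 1: consonant
  'h' at position 2: consonant
  'l' at position 3: consonant
  'c' at position 4: consonant
  'b' at position 5: consonant
  'm' at position 6: consonant
  'j' at position 7: consonant
Total vowels: 1

1


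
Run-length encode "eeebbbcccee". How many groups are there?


Input: eeebbbcccee
Scanning for consecutive runs:
  Group 1: 'e' x 3 (positions 0-2)
  Group 2: 'b' x 3 (positions 3-5)
  Group 3: 'c' x 3 (positions 6-8)
  Group 4: 'e' x 2 (positions 9-10)
Total groups: 4

4


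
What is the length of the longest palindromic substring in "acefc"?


Input: "acefc"
Checking substrings for palindromes:
  No multi-char palindromic substrings found
Longest palindromic substring: "a" with length 1

1


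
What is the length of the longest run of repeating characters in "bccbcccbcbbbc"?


Input: "bccbcccbcbbbc"
Scanning for longest run:
  Position 1 ('c'): new char, reset run to 1
  Position 2 ('c'): continues run of 'c', length=2
  Position 3 ('b'): new char, reset run to 1
  Position 4 ('c'): new char, reset run to 1
  Position 5 ('c'): continues run of 'c', length=2
  Position 6 ('c'): continues run of 'c', length=3
  Position 7 ('b'): new char, reset run to 1
  Position 8 ('c'): new char, reset run to 1
  Position 9 ('b'): new char, reset run to 1
  Position 10 ('b'): continues run of 'b', length=2
  Position 11 ('b'): continues run of 'b', length=3
  Position 12 ('c'): new char, reset run to 1
Longest run: 'c' with length 3

3


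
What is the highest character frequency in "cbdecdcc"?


Input: cbdecdcc
Character counts:
  'b': 1
  'c': 4
  'd': 2
  'e': 1
Maximum frequency: 4

4


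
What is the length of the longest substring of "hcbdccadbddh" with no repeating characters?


Input: "hcbdccadbddh"
Sliding window (track last position of each char):
  Position 0 ('h'): window [0,0] length 1 -- new best
  Position 1 ('c'): window [0,1] length 2 -- new best
  Position 2 ('b'): window [0,2] length 3 -- new best
  Position 3 ('d'): window [0,3] length 4 -- new best
  Position 4 ('c'): repeat (last at 1), move window start to 2
  Position 4 ('c'): window [2,4] length 3
  Position 5 ('c'): repeat (last at 4), move window start to 5
  Position 5 ('c'): window [5,5] length 1
  Position 6 ('a'): window [5,6] length 2
  Position 7 ('d'): window [5,7] length 3
  Position 8 ('b'): window [5,8] length 4
  Position 9 ('d'): repeat (last at 7), move window start to 8
  Position 9 ('d'): window [8,9] length 2
  Position 10 ('d'): repeat (last at 9), move window start to 10
  Position 10 ('d'): window [10,10] length 1
  Position 11 ('h'): window [10,11] length 2
Longest substring with no repeats: "hcbd" with length 4

4


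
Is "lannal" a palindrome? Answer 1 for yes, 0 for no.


Input: lannal
Reversed: lannal
  Compare pos 0 ('l') with pos 5 ('l'): match
  Compare pos 1 ('a') with pos 4 ('a'): match
  Compare pos 2 ('n') with pos 3 ('n'): match
Result: palindrome

1


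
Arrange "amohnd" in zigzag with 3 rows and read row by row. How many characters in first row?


Zigzag "amohnd" into 3 rows:
Placing characters:
  'a' => row 0
  'm' => row 1
  'o' => row 2
  'h' => row 1
  'n' => row 0
  'd' => row 1
Rows:
  Row 0: "an"
  Row 1: "mhd"
  Row 2: "o"
First row length: 2

2


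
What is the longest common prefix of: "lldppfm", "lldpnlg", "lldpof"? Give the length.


Words: lldppfm, lldpnlg, lldpof
  Position 0: all 'l' => match
  Position 1: all 'l' => match
  Position 2: all 'd' => match
  Position 3: all 'p' => match
  Position 4: ('p', 'n', 'o') => mismatch, stop
LCP = "lldp" (length 4)

4


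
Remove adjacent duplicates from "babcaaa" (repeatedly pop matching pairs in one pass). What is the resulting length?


Input: babcaaa
Stack-based adjacent duplicate removal:
  Read 'b': push. Stack: b
  Read 'a': push. Stack: ba
  Read 'b': push. Stack: bab
  Read 'c': push. Stack: babc
  Read 'a': push. Stack: babca
  Read 'a': matches stack top 'a' => pop. Stack: babc
  Read 'a': push. Stack: babca
Final stack: "babca" (length 5)

5


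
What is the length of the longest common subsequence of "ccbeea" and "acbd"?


LCS of "ccbeea" and "acbd"
DP table:
           a    c    b    d
      0    0    0    0    0
  c   0    0    1    1    1
  c   0    0    1    1    1
  b   0    0    1    2    2
  e   0    0    1    2    2
  e   0    0    1    2    2
  a   0    1    1    2    2
LCS length = dp[6][4] = 2

2


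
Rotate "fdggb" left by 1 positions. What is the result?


Input: "fdggb", rotate left by 1
First 1 characters: "f"
Remaining characters: "dggb"
Concatenate remaining + first: "dggb" + "f" = "dggbf"

dggbf


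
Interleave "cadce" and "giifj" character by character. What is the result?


Interleaving "cadce" and "giifj":
  Position 0: 'c' from first, 'g' from second => "cg"
  Position 1: 'a' from first, 'i' from second => "ai"
  Position 2: 'd' from first, 'i' from second => "di"
  Position 3: 'c' from first, 'f' from second => "cf"
  Position 4: 'e' from first, 'j' from second => "ej"
Result: cgaidicfej

cgaidicfej


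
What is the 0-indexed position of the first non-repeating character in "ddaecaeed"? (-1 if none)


Input: ddaecaeed
Character frequencies:
  'a': 2
  'c': 1
  'd': 3
  'e': 3
Scanning left to right for freq == 1:
  Position 0 ('d'): freq=3, skip
  Position 1 ('d'): freq=3, skip
  Position 2 ('a'): freq=2, skip
  Position 3 ('e'): freq=3, skip
  Position 4 ('c'): unique! => answer = 4

4


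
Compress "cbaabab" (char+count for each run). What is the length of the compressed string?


Input: cbaabab
Runs:
  'c' x 1 => "c1"
  'b' x 1 => "b1"
  'a' x 2 => "a2"
  'b' x 1 => "b1"
  'a' x 1 => "a1"
  'b' x 1 => "b1"
Compressed: "c1b1a2b1a1b1"
Compressed length: 12

12


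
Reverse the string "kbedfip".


Input: kbedfip
Reading characters right to left:
  Position 6: 'p'
  Position 5: 'i'
  Position 4: 'f'
  Position 3: 'd'
  Position 2: 'e'
  Position 1: 'b'
  Position 0: 'k'
Reversed: pifdebk

pifdebk


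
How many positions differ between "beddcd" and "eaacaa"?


Comparing "beddcd" and "eaacaa" position by position:
  Position 0: 'b' vs 'e' => DIFFER
  Position 1: 'e' vs 'a' => DIFFER
  Position 2: 'd' vs 'a' => DIFFER
  Position 3: 'd' vs 'c' => DIFFER
  Position 4: 'c' vs 'a' => DIFFER
  Position 5: 'd' vs 'a' => DIFFER
Positions that differ: 6

6


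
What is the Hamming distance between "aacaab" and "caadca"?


Comparing "aacaab" and "caadca" position by position:
  Position 0: 'a' vs 'c' => differ
  Position 1: 'a' vs 'a' => same
  Position 2: 'c' vs 'a' => differ
  Position 3: 'a' vs 'd' => differ
  Position 4: 'a' vs 'c' => differ
  Position 5: 'b' vs 'a' => differ
Total differences (Hamming distance): 5

5


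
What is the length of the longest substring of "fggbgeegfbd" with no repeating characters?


Input: "fggbgeegfbd"
Sliding window (track last position of each char):
  Position 0 ('f'): window [0,0] length 1 -- new best
  Position 1 ('g'): window [0,1] length 2 -- new best
  Position 2 ('g'): repeat (last at 1), move window start to 2
  Position 2 ('g'): window [2,2] length 1
  Position 3 ('b'): window [2,3] length 2
  Position 4 ('g'): repeat (last at 2), move window start to 3
  Position 4 ('g'): window [3,4] length 2
  Position 5 ('e'): window [3,5] length 3 -- new best
  Position 6 ('e'): repeat (last at 5), move window start to 6
  Position 6 ('e'): window [6,6] length 1
  Position 7 ('g'): window [6,7] length 2
  Position 8 ('f'): window [6,8] length 3
  Position 9 ('b'): window [6,9] length 4 -- new best
  Position 10 ('d'): window [6,10] length 5 -- new best
Longest substring with no repeats: "egfbd" with length 5

5


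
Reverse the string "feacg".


Input: feacg
Reading characters right to left:
  Position 4: 'g'
  Position 3: 'c'
  Position 2: 'a'
  Position 1: 'e'
  Position 0: 'f'
Reversed: gcaef

gcaef


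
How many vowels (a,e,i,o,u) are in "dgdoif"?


Input: dgdoif
Checking each character:
  'd' at position 0: consonant
  'g' at position 1: consonant
  'd' at position 2: consonant
  'o' at position 3: vowel (running total: 1)
  'i' at position 4: vowel (running total: 2)
  'f' at position 5: consonant
Total vowels: 2

2


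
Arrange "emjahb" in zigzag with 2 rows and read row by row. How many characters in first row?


Zigzag "emjahb" into 2 rows:
Placing characters:
  'e' => row 0
  'm' => row 1
  'j' => row 0
  'a' => row 1
  'h' => row 0
  'b' => row 1
Rows:
  Row 0: "ejh"
  Row 1: "mab"
First row length: 3

3


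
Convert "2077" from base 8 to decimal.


Input: "2077" in base 8
Positional expansion:
  Digit '2' (value 2) x 8^3 = 1024
  Digit '0' (value 0) x 8^2 = 0
  Digit '7' (value 7) x 8^1 = 56
  Digit '7' (value 7) x 8^0 = 7
Sum = 1087

1087


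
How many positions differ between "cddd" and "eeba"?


Comparing "cddd" and "eeba" position by position:
  Position 0: 'c' vs 'e' => DIFFER
  Position 1: 'd' vs 'e' => DIFFER
  Position 2: 'd' vs 'b' => DIFFER
  Position 3: 'd' vs 'a' => DIFFER
Positions that differ: 4

4


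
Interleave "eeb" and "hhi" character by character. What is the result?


Interleaving "eeb" and "hhi":
  Position 0: 'e' from first, 'h' from second => "eh"
  Position 1: 'e' from first, 'h' from second => "eh"
  Position 2: 'b' from first, 'i' from second => "bi"
Result: ehehbi

ehehbi


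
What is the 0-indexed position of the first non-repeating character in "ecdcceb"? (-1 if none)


Input: ecdcceb
Character frequencies:
  'b': 1
  'c': 3
  'd': 1
  'e': 2
Scanning left to right for freq == 1:
  Position 0 ('e'): freq=2, skip
  Position 1 ('c'): freq=3, skip
  Position 2 ('d'): unique! => answer = 2

2


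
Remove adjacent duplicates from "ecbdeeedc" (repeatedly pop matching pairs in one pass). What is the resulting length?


Input: ecbdeeedc
Stack-based adjacent duplicate removal:
  Read 'e': push. Stack: e
  Read 'c': push. Stack: ec
  Read 'b': push. Stack: ecb
  Read 'd': push. Stack: ecbd
  Read 'e': push. Stack: ecbde
  Read 'e': matches stack top 'e' => pop. Stack: ecbd
  Read 'e': push. Stack: ecbde
  Read 'd': push. Stack: ecbded
  Read 'c': push. Stack: ecbdedc
Final stack: "ecbdedc" (length 7)

7


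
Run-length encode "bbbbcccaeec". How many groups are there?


Input: bbbbcccaeec
Scanning for consecutive runs:
  Group 1: 'b' x 4 (positions 0-3)
  Group 2: 'c' x 3 (positions 4-6)
  Group 3: 'a' x 1 (positions 7-7)
  Group 4: 'e' x 2 (positions 8-9)
  Group 5: 'c' x 1 (positions 10-10)
Total groups: 5

5


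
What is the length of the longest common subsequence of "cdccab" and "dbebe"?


LCS of "cdccab" and "dbebe"
DP table:
           d    b    e    b    e
      0    0    0    0    0    0
  c   0    0    0    0    0    0
  d   0    1    1    1    1    1
  c   0    1    1    1    1    1
  c   0    1    1    1    1    1
  a   0    1    1    1    1    1
  b   0    1    2    2    2    2
LCS length = dp[6][5] = 2

2


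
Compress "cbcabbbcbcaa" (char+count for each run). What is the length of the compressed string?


Input: cbcabbbcbcaa
Runs:
  'c' x 1 => "c1"
  'b' x 1 => "b1"
  'c' x 1 => "c1"
  'a' x 1 => "a1"
  'b' x 3 => "b3"
  'c' x 1 => "c1"
  'b' x 1 => "b1"
  'c' x 1 => "c1"
  'a' x 2 => "a2"
Compressed: "c1b1c1a1b3c1b1c1a2"
Compressed length: 18

18


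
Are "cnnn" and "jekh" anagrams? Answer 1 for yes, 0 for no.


Strings: "cnnn", "jekh"
Sorted first:  cnnn
Sorted second: ehjk
Differ at position 0: 'c' vs 'e' => not anagrams

0


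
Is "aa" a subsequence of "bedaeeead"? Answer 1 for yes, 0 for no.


Check if "aa" is a subsequence of "bedaeeead"
Greedy scan:
  Position 0 ('b'): no match needed
  Position 1 ('e'): no match needed
  Position 2 ('d'): no match needed
  Position 3 ('a'): matches sub[0] = 'a'
  Position 4 ('e'): no match needed
  Position 5 ('e'): no match needed
  Position 6 ('e'): no match needed
  Position 7 ('a'): matches sub[1] = 'a'
  Position 8 ('d'): no match needed
All 2 characters matched => is a subsequence

1


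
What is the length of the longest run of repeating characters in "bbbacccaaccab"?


Input: "bbbacccaaccab"
Scanning for longest run:
  Position 1 ('b'): continues run of 'b', length=2
  Position 2 ('b'): continues run of 'b', length=3
  Position 3 ('a'): new char, reset run to 1
  Position 4 ('c'): new char, reset run to 1
  Position 5 ('c'): continues run of 'c', length=2
  Position 6 ('c'): continues run of 'c', length=3
  Position 7 ('a'): new char, reset run to 1
  Position 8 ('a'): continues run of 'a', length=2
  Position 9 ('c'): new char, reset run to 1
  Position 10 ('c'): continues run of 'c', length=2
  Position 11 ('a'): new char, reset run to 1
  Position 12 ('b'): new char, reset run to 1
Longest run: 'b' with length 3

3


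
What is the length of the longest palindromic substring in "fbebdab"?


Input: "fbebdab"
Checking substrings for palindromes:
  [1:4] "beb" (len 3) => palindrome
Longest palindromic substring: "beb" with length 3

3


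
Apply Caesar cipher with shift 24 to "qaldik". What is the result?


Caesar cipher: shift "qaldik" by 24
  'q' (pos 16) + 24 = pos 14 = 'o'
  'a' (pos 0) + 24 = pos 24 = 'y'
  'l' (pos 11) + 24 = pos 9 = 'j'
  'd' (pos 3) + 24 = pos 1 = 'b'
  'i' (pos 8) + 24 = pos 6 = 'g'
  'k' (pos 10) + 24 = pos 8 = 'i'
Result: oyjbgi

oyjbgi


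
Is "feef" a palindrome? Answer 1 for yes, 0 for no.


Input: feef
Reversed: feef
  Compare pos 0 ('f') with pos 3 ('f'): match
  Compare pos 1 ('e') with pos 2 ('e'): match
Result: palindrome

1


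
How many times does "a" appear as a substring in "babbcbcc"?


Searching for "a" in "babbcbcc"
Scanning each position:
  Position 0: "b" => no
  Position 1: "a" => MATCH
  Position 2: "b" => no
  Position 3: "b" => no
  Position 4: "c" => no
  Position 5: "b" => no
  Position 6: "c" => no
  Position 7: "c" => no
Total occurrences: 1

1


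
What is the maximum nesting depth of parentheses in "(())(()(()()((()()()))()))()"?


Input: "(())(()(()()((()()()))()))()"
Tracking depth:
  Position 0 '(': depth becomes 1
  Position 1 '(': depth becomes 2
  Position 2 ')': depth becomes 1
  Position 3 ')': depth becomes 0
  Position 4 '(': depth becomes 1
  Position 5 '(': depth becomes 2
  Position 6 ')': depth becomes 1
  Position 7 '(': depth becomes 2
  Position 8 '(': depth becomes 3
  Position 9 ')': depth becomes 2
  Position 10 '(': depth becomes 3
  Position 11 ')': depth becomes 2
  Position 12 '(': depth becomes 3
  Position 13 '(': depth becomes 4
  Position 14 '(': depth becomes 5
  Position 15 ')': depth becomes 4
  Position 16 '(': depth becomes 5
  Position 17 ')': depth becomes 4
  Position 18 '(': depth becomes 5
  Position 19 ')': depth becomes 4
  Position 20 ')': depth becomes 3
  Position 21 ')': depth becomes 2
  Position 22 '(': depth becomes 3
  Position 23 ')': depth becomes 2
  Position 24 ')': depth becomes 1
  Position 25 ')': depth becomes 0
  Position 26 '(': depth becomes 1
  Position 27 ')': depth becomes 0
Maximum depth reached: 5

5


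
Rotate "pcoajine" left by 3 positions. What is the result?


Input: "pcoajine", rotate left by 3
First 3 characters: "pco"
Remaining characters: "ajine"
Concatenate remaining + first: "ajine" + "pco" = "ajinepco"

ajinepco


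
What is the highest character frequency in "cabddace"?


Input: cabddace
Character counts:
  'a': 2
  'b': 1
  'c': 2
  'd': 2
  'e': 1
Maximum frequency: 2

2


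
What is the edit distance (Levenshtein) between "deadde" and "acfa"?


Computing edit distance: "deadde" -> "acfa"
DP table:
           a    c    f    a
      0    1    2    3    4
  d   1    1    2    3    4
  e   2    2    2    3    4
  a   3    2    3    3    3
  d   4    3    3    4    4
  d   5    4    4    4    5
  e   6    5    5    5    5
Edit distance = dp[6][4] = 5

5


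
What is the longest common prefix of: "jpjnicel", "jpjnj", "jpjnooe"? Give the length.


Words: jpjnicel, jpjnj, jpjnooe
  Position 0: all 'j' => match
  Position 1: all 'p' => match
  Position 2: all 'j' => match
  Position 3: all 'n' => match
  Position 4: ('i', 'j', 'o') => mismatch, stop
LCP = "jpjn" (length 4)

4


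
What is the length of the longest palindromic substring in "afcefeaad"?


Input: "afcefeaad"
Checking substrings for palindromes:
  [3:6] "efe" (len 3) => palindrome
  [6:8] "aa" (len 2) => palindrome
Longest palindromic substring: "efe" with length 3

3


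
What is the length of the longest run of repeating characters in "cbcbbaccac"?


Input: "cbcbbaccac"
Scanning for longest run:
  Position 1 ('b'): new char, reset run to 1
  Position 2 ('c'): new char, reset run to 1
  Position 3 ('b'): new char, reset run to 1
  Position 4 ('b'): continues run of 'b', length=2
  Position 5 ('a'): new char, reset run to 1
  Position 6 ('c'): new char, reset run to 1
  Position 7 ('c'): continues run of 'c', length=2
  Position 8 ('a'): new char, reset run to 1
  Position 9 ('c'): new char, reset run to 1
Longest run: 'b' with length 2

2


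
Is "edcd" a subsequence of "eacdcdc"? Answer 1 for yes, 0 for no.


Check if "edcd" is a subsequence of "eacdcdc"
Greedy scan:
  Position 0 ('e'): matches sub[0] = 'e'
  Position 1 ('a'): no match needed
  Position 2 ('c'): no match needed
  Position 3 ('d'): matches sub[1] = 'd'
  Position 4 ('c'): matches sub[2] = 'c'
  Position 5 ('d'): matches sub[3] = 'd'
  Position 6 ('c'): no match needed
All 4 characters matched => is a subsequence

1


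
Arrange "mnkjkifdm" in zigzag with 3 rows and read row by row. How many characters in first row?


Zigzag "mnkjkifdm" into 3 rows:
Placing characters:
  'm' => row 0
  'n' => row 1
  'k' => row 2
  'j' => row 1
  'k' => row 0
  'i' => row 1
  'f' => row 2
  'd' => row 1
  'm' => row 0
Rows:
  Row 0: "mkm"
  Row 1: "njid"
  Row 2: "kf"
First row length: 3

3


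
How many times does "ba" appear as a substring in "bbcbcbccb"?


Searching for "ba" in "bbcbcbccb"
Scanning each position:
  Position 0: "bb" => no
  Position 1: "bc" => no
  Position 2: "cb" => no
  Position 3: "bc" => no
  Position 4: "cb" => no
  Position 5: "bc" => no
  Position 6: "cc" => no
  Position 7: "cb" => no
Total occurrences: 0

0


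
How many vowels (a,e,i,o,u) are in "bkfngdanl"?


Input: bkfngdanl
Checking each character:
  'b' at position 0: consonant
  'k' at position 1: consonant
  'f' at position 2: consonant
  'n' at position 3: consonant
  'g' at position 4: consonant
  'd' at position 5: consonant
  'a' at position 6: vowel (running total: 1)
  'n' at position 7: consonant
  'l' at position 8: consonant
Total vowels: 1

1


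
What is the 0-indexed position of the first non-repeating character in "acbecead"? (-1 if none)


Input: acbecead
Character frequencies:
  'a': 2
  'b': 1
  'c': 2
  'd': 1
  'e': 2
Scanning left to right for freq == 1:
  Position 0 ('a'): freq=2, skip
  Position 1 ('c'): freq=2, skip
  Position 2 ('b'): unique! => answer = 2

2


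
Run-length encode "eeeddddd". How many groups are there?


Input: eeeddddd
Scanning for consecutive runs:
  Group 1: 'e' x 3 (positions 0-2)
  Group 2: 'd' x 5 (positions 3-7)
Total groups: 2

2


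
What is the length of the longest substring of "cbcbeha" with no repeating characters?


Input: "cbcbeha"
Sliding window (track last position of each char):
  Position 0 ('c'): window [0,0] length 1 -- new best
  Position 1 ('b'): window [0,1] length 2 -- new best
  Position 2 ('c'): repeat (last at 0), move window start to 1
  Position 2 ('c'): window [1,2] length 2
  Position 3 ('b'): repeat (last at 1), move window start to 2
  Position 3 ('b'): window [2,3] length 2
  Position 4 ('e'): window [2,4] length 3 -- new best
  Position 5 ('h'): window [2,5] length 4 -- new best
  Position 6 ('a'): window [2,6] length 5 -- new best
Longest substring with no repeats: "cbeha" with length 5

5


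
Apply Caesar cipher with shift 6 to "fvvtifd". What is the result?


Caesar cipher: shift "fvvtifd" by 6
  'f' (pos 5) + 6 = pos 11 = 'l'
  'v' (pos 21) + 6 = pos 1 = 'b'
  'v' (pos 21) + 6 = pos 1 = 'b'
  't' (pos 19) + 6 = pos 25 = 'z'
  'i' (pos 8) + 6 = pos 14 = 'o'
  'f' (pos 5) + 6 = pos 11 = 'l'
  'd' (pos 3) + 6 = pos 9 = 'j'
Result: lbbzolj

lbbzolj


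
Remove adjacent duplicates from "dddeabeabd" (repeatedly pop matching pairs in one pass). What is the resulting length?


Input: dddeabeabd
Stack-based adjacent duplicate removal:
  Read 'd': push. Stack: d
  Read 'd': matches stack top 'd' => pop. Stack: (empty)
  Read 'd': push. Stack: d
  Read 'e': push. Stack: de
  Read 'a': push. Stack: dea
  Read 'b': push. Stack: deab
  Read 'e': push. Stack: deabe
  Read 'a': push. Stack: deabea
  Read 'b': push. Stack: deabeab
  Read 'd': push. Stack: deabeabd
Final stack: "deabeabd" (length 8)

8


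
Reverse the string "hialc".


Input: hialc
Reading characters right to left:
  Position 4: 'c'
  Position 3: 'l'
  Position 2: 'a'
  Position 1: 'i'
  Position 0: 'h'
Reversed: claih

claih


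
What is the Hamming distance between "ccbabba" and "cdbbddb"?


Comparing "ccbabba" and "cdbbddb" position by position:
  Position 0: 'c' vs 'c' => same
  Position 1: 'c' vs 'd' => differ
  Position 2: 'b' vs 'b' => same
  Position 3: 'a' vs 'b' => differ
  Position 4: 'b' vs 'd' => differ
  Position 5: 'b' vs 'd' => differ
  Position 6: 'a' vs 'b' => differ
Total differences (Hamming distance): 5

5


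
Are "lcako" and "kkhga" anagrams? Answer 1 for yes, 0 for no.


Strings: "lcako", "kkhga"
Sorted first:  acklo
Sorted second: aghkk
Differ at position 1: 'c' vs 'g' => not anagrams

0


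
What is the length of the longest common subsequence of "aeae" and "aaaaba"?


LCS of "aeae" and "aaaaba"
DP table:
           a    a    a    a    b    a
      0    0    0    0    0    0    0
  a   0    1    1    1    1    1    1
  e   0    1    1    1    1    1    1
  a   0    1    2    2    2    2    2
  e   0    1    2    2    2    2    2
LCS length = dp[4][6] = 2

2


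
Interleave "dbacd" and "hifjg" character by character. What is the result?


Interleaving "dbacd" and "hifjg":
  Position 0: 'd' from first, 'h' from second => "dh"
  Position 1: 'b' from first, 'i' from second => "bi"
  Position 2: 'a' from first, 'f' from second => "af"
  Position 3: 'c' from first, 'j' from second => "cj"
  Position 4: 'd' from first, 'g' from second => "dg"
Result: dhbiafcjdg

dhbiafcjdg


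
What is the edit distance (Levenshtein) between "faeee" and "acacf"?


Computing edit distance: "faeee" -> "acacf"
DP table:
           a    c    a    c    f
      0    1    2    3    4    5
  f   1    1    2    3    4    4
  a   2    1    2    2    3    4
  e   3    2    2    3    3    4
  e   4    3    3    3    4    4
  e   5    4    4    4    4    5
Edit distance = dp[5][5] = 5

5


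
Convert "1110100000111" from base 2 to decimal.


Input: "1110100000111" in base 2
Positional expansion:
  Digit '1' (value 1) x 2^12 = 4096
  Digit '1' (value 1) x 2^11 = 2048
  Digit '1' (value 1) x 2^10 = 1024
  Digit '0' (value 0) x 2^9 = 0
  Digit '1' (value 1) x 2^8 = 256
  Digit '0' (value 0) x 2^7 = 0
  Digit '0' (value 0) x 2^6 = 0
  Digit '0' (value 0) x 2^5 = 0
  Digit '0' (value 0) x 2^4 = 0
  Digit '0' (value 0) x 2^3 = 0
  Digit '1' (value 1) x 2^2 = 4
  Digit '1' (value 1) x 2^1 = 2
  Digit '1' (value 1) x 2^0 = 1
Sum = 7431

7431


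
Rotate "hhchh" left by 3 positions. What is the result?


Input: "hhchh", rotate left by 3
First 3 characters: "hhc"
Remaining characters: "hh"
Concatenate remaining + first: "hh" + "hhc" = "hhhhc"

hhhhc


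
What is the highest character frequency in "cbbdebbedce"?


Input: cbbdebbedce
Character counts:
  'b': 4
  'c': 2
  'd': 2
  'e': 3
Maximum frequency: 4

4


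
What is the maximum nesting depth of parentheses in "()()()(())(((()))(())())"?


Input: "()()()(())(((()))(())())"
Tracking depth:
  Position 0 '(': depth becomes 1
  Position 1 ')': depth becomes 0
  Position 2 '(': depth becomes 1
  Position 3 ')': depth becomes 0
  Position 4 '(': depth becomes 1
  Position 5 ')': depth becomes 0
  Position 6 '(': depth becomes 1
  Position 7 '(': depth becomes 2
  Position 8 ')': depth becomes 1
  Position 9 ')': depth becomes 0
  Position 10 '(': depth becomes 1
  Position 11 '(': depth becomes 2
  Position 12 '(': depth becomes 3
  Position 13 '(': depth becomes 4
  Position 14 ')': depth becomes 3
  Position 15 ')': depth becomes 2
  Position 16 ')': depth becomes 1
  Position 17 '(': depth becomes 2
  Position 18 '(': depth becomes 3
  Position 19 ')': depth becomes 2
  Position 20 ')': depth becomes 1
  Position 21 '(': depth becomes 2
  Position 22 ')': depth becomes 1
  Position 23 ')': depth becomes 0
Maximum depth reached: 4

4


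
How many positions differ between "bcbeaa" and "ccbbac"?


Comparing "bcbeaa" and "ccbbac" position by position:
  Position 0: 'b' vs 'c' => DIFFER
  Position 1: 'c' vs 'c' => same
  Position 2: 'b' vs 'b' => same
  Position 3: 'e' vs 'b' => DIFFER
  Position 4: 'a' vs 'a' => same
  Position 5: 'a' vs 'c' => DIFFER
Positions that differ: 3

3


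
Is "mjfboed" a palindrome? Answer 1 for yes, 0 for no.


Input: mjfboed
Reversed: deobfjm
  Compare pos 0 ('m') with pos 6 ('d'): MISMATCH
  Compare pos 1 ('j') with pos 5 ('e'): MISMATCH
  Compare pos 2 ('f') with pos 4 ('o'): MISMATCH
Result: not a palindrome

0


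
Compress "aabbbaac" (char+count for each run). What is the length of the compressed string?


Input: aabbbaac
Runs:
  'a' x 2 => "a2"
  'b' x 3 => "b3"
  'a' x 2 => "a2"
  'c' x 1 => "c1"
Compressed: "a2b3a2c1"
Compressed length: 8

8


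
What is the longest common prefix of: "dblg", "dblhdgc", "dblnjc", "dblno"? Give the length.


Words: dblg, dblhdgc, dblnjc, dblno
  Position 0: all 'd' => match
  Position 1: all 'b' => match
  Position 2: all 'l' => match
  Position 3: ('g', 'h', 'n', 'n') => mismatch, stop
LCP = "dbl" (length 3)

3


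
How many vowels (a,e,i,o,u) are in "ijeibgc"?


Input: ijeibgc
Checking each character:
  'i' at position 0: vowel (running total: 1)
  'j' at position 1: consonant
  'e' at position 2: vowel (running total: 2)
  'i' at position 3: vowel (running total: 3)
  'b' at position 4: consonant
  'g' at position 5: consonant
  'c' at position 6: consonant
Total vowels: 3

3


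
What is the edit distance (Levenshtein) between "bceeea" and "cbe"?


Computing edit distance: "bceeea" -> "cbe"
DP table:
           c    b    e
      0    1    2    3
  b   1    1    1    2
  c   2    1    2    2
  e   3    2    2    2
  e   4    3    3    2
  e   5    4    4    3
  a   6    5    5    4
Edit distance = dp[6][3] = 4

4


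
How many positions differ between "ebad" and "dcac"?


Comparing "ebad" and "dcac" position by position:
  Position 0: 'e' vs 'd' => DIFFER
  Position 1: 'b' vs 'c' => DIFFER
  Position 2: 'a' vs 'a' => same
  Position 3: 'd' vs 'c' => DIFFER
Positions that differ: 3

3


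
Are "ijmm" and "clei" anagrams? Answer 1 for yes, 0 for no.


Strings: "ijmm", "clei"
Sorted first:  ijmm
Sorted second: ceil
Differ at position 0: 'i' vs 'c' => not anagrams

0


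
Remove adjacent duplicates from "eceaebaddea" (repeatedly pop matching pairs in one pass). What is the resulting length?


Input: eceaebaddea
Stack-based adjacent duplicate removal:
  Read 'e': push. Stack: e
  Read 'c': push. Stack: ec
  Read 'e': push. Stack: ece
  Read 'a': push. Stack: ecea
  Read 'e': push. Stack: eceae
  Read 'b': push. Stack: eceaeb
  Read 'a': push. Stack: eceaeba
  Read 'd': push. Stack: eceaebad
  Read 'd': matches stack top 'd' => pop. Stack: eceaeba
  Read 'e': push. Stack: eceaebae
  Read 'a': push. Stack: eceaebaea
Final stack: "eceaebaea" (length 9)

9


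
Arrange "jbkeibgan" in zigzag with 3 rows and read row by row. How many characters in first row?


Zigzag "jbkeibgan" into 3 rows:
Placing characters:
  'j' => row 0
  'b' => row 1
  'k' => row 2
  'e' => row 1
  'i' => row 0
  'b' => row 1
  'g' => row 2
  'a' => row 1
  'n' => row 0
Rows:
  Row 0: "jin"
  Row 1: "beba"
  Row 2: "kg"
First row length: 3

3


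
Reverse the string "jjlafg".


Input: jjlafg
Reading characters right to left:
  Position 5: 'g'
  Position 4: 'f'
  Position 3: 'a'
  Position 2: 'l'
  Position 1: 'j'
  Position 0: 'j'
Reversed: gfaljj

gfaljj


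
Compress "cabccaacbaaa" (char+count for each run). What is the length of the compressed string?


Input: cabccaacbaaa
Runs:
  'c' x 1 => "c1"
  'a' x 1 => "a1"
  'b' x 1 => "b1"
  'c' x 2 => "c2"
  'a' x 2 => "a2"
  'c' x 1 => "c1"
  'b' x 1 => "b1"
  'a' x 3 => "a3"
Compressed: "c1a1b1c2a2c1b1a3"
Compressed length: 16

16


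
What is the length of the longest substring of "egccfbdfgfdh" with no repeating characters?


Input: "egccfbdfgfdh"
Sliding window (track last position of each char):
  Position 0 ('e'): window [0,0] length 1 -- new best
  Position 1 ('g'): window [0,1] length 2 -- new best
  Position 2 ('c'): window [0,2] length 3 -- new best
  Position 3 ('c'): repeat (last at 2), move window start to 3
  Position 3 ('c'): window [3,3] length 1
  Position 4 ('f'): window [3,4] length 2
  Position 5 ('b'): window [3,5] length 3
  Position 6 ('d'): window [3,6] length 4 -- new best
  Position 7 ('f'): repeat (last at 4), move window start to 5
  Position 7 ('f'): window [5,7] length 3
  Position 8 ('g'): window [5,8] length 4
  Position 9 ('f'): repeat (last at 7), move window start to 8
  Position 9 ('f'): window [8,9] length 2
  Position 10 ('d'): window [8,10] length 3
  Position 11 ('h'): window [8,11] length 4
Longest substring with no repeats: "cfbd" with length 4

4


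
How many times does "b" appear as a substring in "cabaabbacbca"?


Searching for "b" in "cabaabbacbca"
Scanning each position:
  Position 0: "c" => no
  Position 1: "a" => no
  Position 2: "b" => MATCH
  Position 3: "a" => no
  Position 4: "a" => no
  Position 5: "b" => MATCH
  Position 6: "b" => MATCH
  Position 7: "a" => no
  Position 8: "c" => no
  Position 9: "b" => MATCH
  Position 10: "c" => no
  Position 11: "a" => no
Total occurrences: 4

4


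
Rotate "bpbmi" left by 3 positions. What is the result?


Input: "bpbmi", rotate left by 3
First 3 characters: "bpb"
Remaining characters: "mi"
Concatenate remaining + first: "mi" + "bpb" = "mibpb"

mibpb


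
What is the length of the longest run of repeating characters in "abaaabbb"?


Input: "abaaabbb"
Scanning for longest run:
  Position 1 ('b'): new char, reset run to 1
  Position 2 ('a'): new char, reset run to 1
  Position 3 ('a'): continues run of 'a', length=2
  Position 4 ('a'): continues run of 'a', length=3
  Position 5 ('b'): new char, reset run to 1
  Position 6 ('b'): continues run of 'b', length=2
  Position 7 ('b'): continues run of 'b', length=3
Longest run: 'a' with length 3

3


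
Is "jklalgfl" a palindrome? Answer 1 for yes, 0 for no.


Input: jklalgfl
Reversed: lfglalkj
  Compare pos 0 ('j') with pos 7 ('l'): MISMATCH
  Compare pos 1 ('k') with pos 6 ('f'): MISMATCH
  Compare pos 2 ('l') with pos 5 ('g'): MISMATCH
  Compare pos 3 ('a') with pos 4 ('l'): MISMATCH
Result: not a palindrome

0


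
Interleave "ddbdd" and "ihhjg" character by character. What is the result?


Interleaving "ddbdd" and "ihhjg":
  Position 0: 'd' from first, 'i' from second => "di"
  Position 1: 'd' from first, 'h' from second => "dh"
  Position 2: 'b' from first, 'h' from second => "bh"
  Position 3: 'd' from first, 'j' from second => "dj"
  Position 4: 'd' from first, 'g' from second => "dg"
Result: didhbhdjdg

didhbhdjdg


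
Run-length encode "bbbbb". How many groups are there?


Input: bbbbb
Scanning for consecutive runs:
  Group 1: 'b' x 5 (positions 0-4)
Total groups: 1

1


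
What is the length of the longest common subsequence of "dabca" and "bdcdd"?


LCS of "dabca" and "bdcdd"
DP table:
           b    d    c    d    d
      0    0    0    0    0    0
  d   0    0    1    1    1    1
  a   0    0    1    1    1    1
  b   0    1    1    1    1    1
  c   0    1    1    2    2    2
  a   0    1    1    2    2    2
LCS length = dp[5][5] = 2

2


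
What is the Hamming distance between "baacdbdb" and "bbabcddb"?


Comparing "baacdbdb" and "bbabcddb" position by position:
  Position 0: 'b' vs 'b' => same
  Position 1: 'a' vs 'b' => differ
  Position 2: 'a' vs 'a' => same
  Position 3: 'c' vs 'b' => differ
  Position 4: 'd' vs 'c' => differ
  Position 5: 'b' vs 'd' => differ
  Position 6: 'd' vs 'd' => same
  Position 7: 'b' vs 'b' => same
Total differences (Hamming distance): 4

4


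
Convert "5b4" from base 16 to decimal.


Input: "5b4" in base 16
Positional expansion:
  Digit '5' (value 5) x 16^2 = 1280
  Digit 'b' (value 11) x 16^1 = 176
  Digit '4' (value 4) x 16^0 = 4
Sum = 1460

1460


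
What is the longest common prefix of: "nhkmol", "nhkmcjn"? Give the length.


Words: nhkmol, nhkmcjn
  Position 0: all 'n' => match
  Position 1: all 'h' => match
  Position 2: all 'k' => match
  Position 3: all 'm' => match
  Position 4: ('o', 'c') => mismatch, stop
LCP = "nhkm" (length 4)

4


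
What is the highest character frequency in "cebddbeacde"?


Input: cebddbeacde
Character counts:
  'a': 1
  'b': 2
  'c': 2
  'd': 3
  'e': 3
Maximum frequency: 3

3


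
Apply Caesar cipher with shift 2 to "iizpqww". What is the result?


Caesar cipher: shift "iizpqww" by 2
  'i' (pos 8) + 2 = pos 10 = 'k'
  'i' (pos 8) + 2 = pos 10 = 'k'
  'z' (pos 25) + 2 = pos 1 = 'b'
  'p' (pos 15) + 2 = pos 17 = 'r'
  'q' (pos 16) + 2 = pos 18 = 's'
  'w' (pos 22) + 2 = pos 24 = 'y'
  'w' (pos 22) + 2 = pos 24 = 'y'
Result: kkbrsyy

kkbrsyy


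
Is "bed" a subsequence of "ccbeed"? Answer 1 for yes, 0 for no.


Check if "bed" is a subsequence of "ccbeed"
Greedy scan:
  Position 0 ('c'): no match needed
  Position 1 ('c'): no match needed
  Position 2 ('b'): matches sub[0] = 'b'
  Position 3 ('e'): matches sub[1] = 'e'
  Position 4 ('e'): no match needed
  Position 5 ('d'): matches sub[2] = 'd'
All 3 characters matched => is a subsequence

1


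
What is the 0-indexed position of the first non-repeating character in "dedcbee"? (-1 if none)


Input: dedcbee
Character frequencies:
  'b': 1
  'c': 1
  'd': 2
  'e': 3
Scanning left to right for freq == 1:
  Position 0 ('d'): freq=2, skip
  Position 1 ('e'): freq=3, skip
  Position 2 ('d'): freq=2, skip
  Position 3 ('c'): unique! => answer = 3

3


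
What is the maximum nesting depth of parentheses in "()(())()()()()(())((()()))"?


Input: "()(())()()()()(())((()()))"
Tracking depth:
  Position 0 '(': depth becomes 1
  Position 1 ')': depth becomes 0
  Position 2 '(': depth becomes 1
  Position 3 '(': depth becomes 2
  Position 4 ')': depth becomes 1
  Position 5 ')': depth becomes 0
  Position 6 '(': depth becomes 1
  Position 7 ')': depth becomes 0
  Position 8 '(': depth becomes 1
  Position 9 ')': depth becomes 0
  Position 10 '(': depth becomes 1
  Position 11 ')': depth becomes 0
  Position 12 '(': depth becomes 1
  Position 13 ')': depth becomes 0
  Position 14 '(': depth becomes 1
  Position 15 '(': depth becomes 2
  Position 16 ')': depth becomes 1
  Position 17 ')': depth becomes 0
  Position 18 '(': depth becomes 1
  Position 19 '(': depth becomes 2
  Position 20 '(': depth becomes 3
  Position 21 ')': depth becomes 2
  Position 22 '(': depth becomes 3
  Position 23 ')': depth becomes 2
  Position 24 ')': depth becomes 1
  Position 25 ')': depth becomes 0
Maximum depth reached: 3

3


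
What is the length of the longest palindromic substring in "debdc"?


Input: "debdc"
Checking substrings for palindromes:
  No multi-char palindromic substrings found
Longest palindromic substring: "d" with length 1

1


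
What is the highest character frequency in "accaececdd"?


Input: accaececdd
Character counts:
  'a': 2
  'c': 4
  'd': 2
  'e': 2
Maximum frequency: 4

4


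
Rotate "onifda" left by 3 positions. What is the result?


Input: "onifda", rotate left by 3
First 3 characters: "oni"
Remaining characters: "fda"
Concatenate remaining + first: "fda" + "oni" = "fdaoni"

fdaoni


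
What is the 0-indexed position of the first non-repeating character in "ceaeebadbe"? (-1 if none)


Input: ceaeebadbe
Character frequencies:
  'a': 2
  'b': 2
  'c': 1
  'd': 1
  'e': 4
Scanning left to right for freq == 1:
  Position 0 ('c'): unique! => answer = 0

0


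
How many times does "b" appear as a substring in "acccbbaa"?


Searching for "b" in "acccbbaa"
Scanning each position:
  Position 0: "a" => no
  Position 1: "c" => no
  Position 2: "c" => no
  Position 3: "c" => no
  Position 4: "b" => MATCH
  Position 5: "b" => MATCH
  Position 6: "a" => no
  Position 7: "a" => no
Total occurrences: 2

2


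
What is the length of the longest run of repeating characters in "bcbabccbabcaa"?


Input: "bcbabccbabcaa"
Scanning for longest run:
  Position 1 ('c'): new char, reset run to 1
  Position 2 ('b'): new char, reset run to 1
  Position 3 ('a'): new char, reset run to 1
  Position 4 ('b'): new char, reset run to 1
  Position 5 ('c'): new char, reset run to 1
  Position 6 ('c'): continues run of 'c', length=2
  Position 7 ('b'): new char, reset run to 1
  Position 8 ('a'): new char, reset run to 1
  Position 9 ('b'): new char, reset run to 1
  Position 10 ('c'): new char, reset run to 1
  Position 11 ('a'): new char, reset run to 1
  Position 12 ('a'): continues run of 'a', length=2
Longest run: 'c' with length 2

2


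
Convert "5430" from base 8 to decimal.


Input: "5430" in base 8
Positional expansion:
  Digit '5' (value 5) x 8^3 = 2560
  Digit '4' (value 4) x 8^2 = 256
  Digit '3' (value 3) x 8^1 = 24
  Digit '0' (value 0) x 8^0 = 0
Sum = 2840

2840


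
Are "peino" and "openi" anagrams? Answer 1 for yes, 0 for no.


Strings: "peino", "openi"
Sorted first:  einop
Sorted second: einop
Sorted forms match => anagrams

1


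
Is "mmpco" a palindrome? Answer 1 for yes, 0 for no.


Input: mmpco
Reversed: ocpmm
  Compare pos 0 ('m') with pos 4 ('o'): MISMATCH
  Compare pos 1 ('m') with pos 3 ('c'): MISMATCH
Result: not a palindrome

0


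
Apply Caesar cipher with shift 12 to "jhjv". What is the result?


Caesar cipher: shift "jhjv" by 12
  'j' (pos 9) + 12 = pos 21 = 'v'
  'h' (pos 7) + 12 = pos 19 = 't'
  'j' (pos 9) + 12 = pos 21 = 'v'
  'v' (pos 21) + 12 = pos 7 = 'h'
Result: vtvh

vtvh


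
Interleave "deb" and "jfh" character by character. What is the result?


Interleaving "deb" and "jfh":
  Position 0: 'd' from first, 'j' from second => "dj"
  Position 1: 'e' from first, 'f' from second => "ef"
  Position 2: 'b' from first, 'h' from second => "bh"
Result: djefbh

djefbh


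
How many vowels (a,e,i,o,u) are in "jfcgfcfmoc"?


Input: jfcgfcfmoc
Checking each character:
  'j' at position 0: consonant
  'f' at position 1: consonant
  'c' at position 2: consonant
  'g' at position 3: consonant
  'f' at position 4: consonant
  'c' at position 5: consonant
  'f' at position 6: consonant
  'm' at position 7: consonant
  'o' at position 8: vowel (running total: 1)
  'c' at position 9: consonant
Total vowels: 1

1


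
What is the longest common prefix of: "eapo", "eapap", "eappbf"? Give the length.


Words: eapo, eapap, eappbf
  Position 0: all 'e' => match
  Position 1: all 'a' => match
  Position 2: all 'p' => match
  Position 3: ('o', 'a', 'p') => mismatch, stop
LCP = "eap" (length 3)

3
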